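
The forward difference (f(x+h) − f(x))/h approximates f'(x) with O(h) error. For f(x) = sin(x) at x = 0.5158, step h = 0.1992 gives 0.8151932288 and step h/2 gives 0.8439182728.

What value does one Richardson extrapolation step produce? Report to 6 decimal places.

0.872643

Error is O(h^1); halving h shrinks it by 2^1 = 2.
A(h/2) − A(h) = 0.8439182728 − 0.8151932288 = 0.0287250440
Correction (A(h/2) − A(h))/(2 − 1) = 0.0287250440/1 = 0.0287250440
R = A(h/2) + (A(h/2) − A(h))/1 = 0.8439182728 + 0.0287250440 = 0.8726433168
Correction |R − A(h/2)| = 2.873e-02; gap |A(h/2) − A(h)| = 2.873e-02.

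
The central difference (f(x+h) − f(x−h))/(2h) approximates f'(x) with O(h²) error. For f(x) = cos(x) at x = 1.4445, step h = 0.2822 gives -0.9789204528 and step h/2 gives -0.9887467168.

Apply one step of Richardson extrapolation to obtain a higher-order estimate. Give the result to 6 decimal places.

Leading term ∝ h^2; use weight 4 = 2^2.
Difference of the inputs: -0.9887467168 − (-0.9789204528) = -0.0098262640
Divide by 2^2 − 1 = 3: (-0.0098262640)/3 = -0.0032754213
R = A(h/2) + (A(h/2) − A(h))/3 = -0.9887467168 − 0.0032754213 = -0.9920221381

-0.992022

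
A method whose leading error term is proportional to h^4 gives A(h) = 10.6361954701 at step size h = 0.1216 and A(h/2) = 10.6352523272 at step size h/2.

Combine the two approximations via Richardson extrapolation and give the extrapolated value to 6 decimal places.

Error is O(h^4); halving h shrinks it by 2^4 = 16.
Top: 16(10.6352523272) − (10.6361954701) = 159.5278417651
R = 159.5278417651/15 = 10.6351894510

10.635189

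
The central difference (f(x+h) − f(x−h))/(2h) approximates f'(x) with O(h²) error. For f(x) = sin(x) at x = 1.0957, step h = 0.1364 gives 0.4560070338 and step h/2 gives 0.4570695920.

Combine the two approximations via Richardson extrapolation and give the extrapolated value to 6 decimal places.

0.457424

Order 2 gives 2^r = 4 and 2^r − 1 = 3.
4·0.4570695920 = 1.8282783680; subtract 0.4560070338 → 1.3722713342
1.3722713342 ÷ 3 = 0.4574237781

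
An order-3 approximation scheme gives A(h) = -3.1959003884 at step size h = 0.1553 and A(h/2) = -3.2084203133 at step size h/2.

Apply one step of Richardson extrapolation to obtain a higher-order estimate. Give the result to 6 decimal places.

-3.210209

Method order is 3; weight 2^3 = 8.
Difference of the inputs: -3.2084203133 − (-3.1959003884) = -0.0125199249
Correction (A(h/2) − A(h))/(8 − 1) = (-0.0125199249)/7 = -0.0017885607
R = -3.2084203133 − 0.0017885607 = -3.2102088740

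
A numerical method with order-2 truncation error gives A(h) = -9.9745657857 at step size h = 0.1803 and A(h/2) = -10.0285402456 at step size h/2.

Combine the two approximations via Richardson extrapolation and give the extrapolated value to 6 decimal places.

r = 2: numerator weight 4, denominator 3.
4 × (-10.0285402456) − (-9.9745657857) = -30.1395951967
Denominator 4 − 1 = 3.
(-30.1395951967) ÷ 3 = -10.0465317322

-10.046532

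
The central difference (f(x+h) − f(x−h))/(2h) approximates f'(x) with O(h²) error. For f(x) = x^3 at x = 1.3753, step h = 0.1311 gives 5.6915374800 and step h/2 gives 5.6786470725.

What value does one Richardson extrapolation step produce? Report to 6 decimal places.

5.674350

r = 2: numerator weight 4, denominator 3.
4*5.6786470725 = 22.7145882900; subtract 5.6915374800 → 17.0230508100
Denominator 4 − 1 = 3.
So the Richardson estimate is 5.6743502700.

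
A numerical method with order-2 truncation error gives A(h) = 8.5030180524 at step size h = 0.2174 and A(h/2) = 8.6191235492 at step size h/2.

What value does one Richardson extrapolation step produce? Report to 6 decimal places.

8.657825

Error is O(h^2); halving h shrinks it by 2^2 = 4.
4·8.6191235492 = 34.4764941968; 34.4764941968 − 8.5030180524 = 25.9734761444
Divide by 2^2 − 1 = 3.
25.9734761444 ÷ 3 = 8.6578253815
Correction |R − A(h/2)| = 3.870e-02; gap |A(h/2) − A(h)| = 1.161e-01.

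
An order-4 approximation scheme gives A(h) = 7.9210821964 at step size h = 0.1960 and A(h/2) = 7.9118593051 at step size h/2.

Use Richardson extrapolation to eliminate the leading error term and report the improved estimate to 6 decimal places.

With r = 4 the leading error scales as h^4, so the weight is 2^4 = 16.
16×7.9118593051 = 126.5897488816; 126.5897488816 − 7.9210821964 = 118.6686666852
(16×7.9118593051 − 7.9210821964)/(16 − 1) = 7.9112444457

7.911244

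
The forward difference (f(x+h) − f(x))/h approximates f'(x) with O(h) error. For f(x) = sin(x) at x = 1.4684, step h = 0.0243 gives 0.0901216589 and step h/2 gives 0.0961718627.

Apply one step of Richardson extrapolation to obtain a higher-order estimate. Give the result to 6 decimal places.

r = 1: numerator weight 2, denominator 1.
Top: 2(0.0961718627) − (0.0901216589) = 0.1022220665
Extrapolated: 0.1022220665 / 1 = 0.1022220665
Gap between inputs: 6.050e-03; correction applied: +0.0060502038.

0.102222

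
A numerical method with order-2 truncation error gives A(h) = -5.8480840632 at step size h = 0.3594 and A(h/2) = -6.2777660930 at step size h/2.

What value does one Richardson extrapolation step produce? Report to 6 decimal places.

r = 2, so 2^r = 4.
Numerator 4*A(h/2) − A(h) = 4*(-6.2777660930) − (-5.8480840632) = -19.2629803088
Denominator 4 − 1 = 3.
Extrapolated: (-19.2629803088) / 3 = -6.4209934363
Gap between inputs: 4.297e-01; correction applied: −0.1432273433.

-6.420993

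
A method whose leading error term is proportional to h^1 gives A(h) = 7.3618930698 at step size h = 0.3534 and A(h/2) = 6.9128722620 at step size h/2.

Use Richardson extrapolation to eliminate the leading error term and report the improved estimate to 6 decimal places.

Order 1 gives 2^r = 2 and 2^r − 1 = 1.
Top: 2(6.9128722620) − (7.3618930698) = 6.4638514542
Divide by 2^1 − 1 = 1.
R = 6.4638514542/1 = 6.4638514542
Gap between inputs: 4.490e-01; correction applied: −0.4490208078.

6.463851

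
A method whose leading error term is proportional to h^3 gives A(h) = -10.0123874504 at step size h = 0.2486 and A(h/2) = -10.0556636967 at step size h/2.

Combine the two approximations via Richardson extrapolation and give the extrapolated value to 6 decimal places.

-10.061846

Leading term ∝ h^3; use weight 8 = 2^3.
Weighted: (-80.4453095736) − (-10.0123874504) = -70.4329221232
Extrapolated: (-70.4329221232) / 7 = -10.0618460176
Gap between inputs: 4.328e-02; correction applied: −0.0061823209.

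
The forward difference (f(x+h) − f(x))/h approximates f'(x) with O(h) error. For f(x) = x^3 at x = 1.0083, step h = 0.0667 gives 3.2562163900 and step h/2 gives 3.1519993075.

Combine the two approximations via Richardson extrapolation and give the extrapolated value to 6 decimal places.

Leading term ∝ h^1; use weight 2 = 2^1.
Weighted: 6.3039986150 − 3.2562163900 = 3.0477822250
Denominator 2 − 1 = 1.
3.0477822250 ÷ 1 = 3.0477822250
Correction |R − A(h/2)| = 1.042e-01; gap |A(h/2) − A(h)| = 1.042e-01.

3.047782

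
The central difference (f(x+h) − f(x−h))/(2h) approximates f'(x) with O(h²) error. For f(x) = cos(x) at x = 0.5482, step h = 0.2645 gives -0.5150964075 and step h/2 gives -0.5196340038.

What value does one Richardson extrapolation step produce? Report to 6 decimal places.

-0.521147

r = 2, so 2^r = 4.
4×(-0.5196340038) − (-0.5150964075) = -1.5634396077
Denominator 4 − 1 = 3.
(-1.5634396077) ÷ 3 = -0.5211465359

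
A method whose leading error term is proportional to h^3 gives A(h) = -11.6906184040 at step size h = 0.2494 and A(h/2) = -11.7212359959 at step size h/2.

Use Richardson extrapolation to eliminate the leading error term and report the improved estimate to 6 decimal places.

r = 3: numerator weight 8, denominator 7.
8*(-11.7212359959) = -93.7698879672; (-93.7698879672) − (-11.6906184040) = -82.0792695632
Denominator 8 − 1 = 7.
(-82.0792695632) ÷ 7 = -11.7256099376
Gap between inputs: 3.062e-02; correction applied: −0.0043739417.

-11.725610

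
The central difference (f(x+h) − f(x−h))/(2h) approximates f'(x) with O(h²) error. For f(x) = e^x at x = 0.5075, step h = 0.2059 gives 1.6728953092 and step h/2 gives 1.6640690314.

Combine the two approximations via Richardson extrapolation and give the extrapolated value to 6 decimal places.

1.661127

Leading term ∝ h^2; use weight 4 = 2^2.
Numerator 4·A(h/2) − A(h) = 4·1.6640690314 − 1.6728953092 = 4.9833808164
R = 4.9833808164/3 = 1.6611269388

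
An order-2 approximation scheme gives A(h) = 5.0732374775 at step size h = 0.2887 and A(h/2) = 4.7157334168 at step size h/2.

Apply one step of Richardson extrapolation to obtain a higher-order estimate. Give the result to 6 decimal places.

4.596565

With r = 2 the leading error scales as h^2, so the weight is 2^2 = 4.
Top: 4(4.7157334168) − (5.0732374775) = 13.7896961897
13.7896961897 ÷ 3 = 4.5965653966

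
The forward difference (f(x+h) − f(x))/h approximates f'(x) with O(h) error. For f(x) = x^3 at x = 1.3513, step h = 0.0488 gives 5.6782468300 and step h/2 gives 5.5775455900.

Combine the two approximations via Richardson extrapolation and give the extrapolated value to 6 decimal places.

5.476844

r = 1, so 2^r = 2.
2^1*A(h/2) = 11.1550911800; minus A(h) gives 5.4768443500.
Extrapolated: 5.4768443500 / 1 = 5.4768443500
Gap between inputs: 1.007e-01; correction applied: −0.1007012400.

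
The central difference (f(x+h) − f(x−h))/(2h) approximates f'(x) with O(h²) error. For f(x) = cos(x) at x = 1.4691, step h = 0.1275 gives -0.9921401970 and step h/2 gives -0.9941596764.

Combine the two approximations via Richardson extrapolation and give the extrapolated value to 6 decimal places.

Leading term ∝ h^2; use weight 4 = 2^2.
Top: 4(-0.9941596764) − (-0.9921401970) = -2.9844985086
Extrapolated: (-2.9844985086) / 3 = -0.9948328362
Gap between inputs: 2.019e-03; correction applied: −0.0006731598.

-0.994833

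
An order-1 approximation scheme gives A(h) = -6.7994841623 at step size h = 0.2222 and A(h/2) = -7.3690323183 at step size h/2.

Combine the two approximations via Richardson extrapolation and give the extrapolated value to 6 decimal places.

r = 1, so 2^r = 2.
Numerator 2×A(h/2) − A(h) = 2×(-7.3690323183) − (-6.7994841623) = -7.9385804743
Extrapolated: (-7.9385804743) / 1 = -7.9385804743

-7.938580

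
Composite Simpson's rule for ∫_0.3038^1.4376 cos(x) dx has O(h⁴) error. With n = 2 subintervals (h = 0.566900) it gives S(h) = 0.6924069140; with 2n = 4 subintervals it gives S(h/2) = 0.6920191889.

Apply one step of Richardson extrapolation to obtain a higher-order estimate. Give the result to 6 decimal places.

r = 4: numerator weight 16, denominator 15.
16*0.6920191889 − 0.6924069140 = 10.3799001084
Divide by 2^4 − 1 = 15.
(16*0.6920191889 − 0.6924069140)/(16 − 1) = 0.6919933406
Correction |R − A(h/2)| = 2.585e-05; gap |A(h/2) − A(h)| = 3.877e-04.

0.691993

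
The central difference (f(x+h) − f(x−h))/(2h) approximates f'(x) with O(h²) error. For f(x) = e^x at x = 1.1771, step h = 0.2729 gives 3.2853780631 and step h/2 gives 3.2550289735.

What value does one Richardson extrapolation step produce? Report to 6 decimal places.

3.244913

Order 2 gives 2^r = 4 and 2^r − 1 = 3.
Weighted: 13.0201158940 − 3.2853780631 = 9.7347378309
Divide by 2^2 − 1 = 3.
9.7347378309 ÷ 3 = 3.2449126103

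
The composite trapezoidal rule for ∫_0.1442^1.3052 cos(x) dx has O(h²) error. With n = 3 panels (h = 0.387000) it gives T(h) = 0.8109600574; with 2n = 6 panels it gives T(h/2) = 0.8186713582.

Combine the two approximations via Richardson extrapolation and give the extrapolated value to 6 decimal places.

With r = 2 the leading error scales as h^2, so the weight is 2^2 = 4.
4×0.8186713582 = 3.2746854328; 3.2746854328 − 0.8109600574 = 2.4637253754
2.4637253754 ÷ 3 = 0.8212417918
Gap between inputs: 7.711e-03; correction applied: +0.0025704336.

0.821242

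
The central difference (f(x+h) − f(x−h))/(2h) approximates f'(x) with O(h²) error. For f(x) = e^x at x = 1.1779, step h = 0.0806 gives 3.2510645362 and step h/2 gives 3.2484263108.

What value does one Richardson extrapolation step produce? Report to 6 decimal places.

3.247547

r = 2, so 2^r = 4.
Numerator 4×A(h/2) − A(h) = 4×3.2484263108 − 3.2510645362 = 9.7426407070
9.7426407070 ÷ 3 = 3.2475469023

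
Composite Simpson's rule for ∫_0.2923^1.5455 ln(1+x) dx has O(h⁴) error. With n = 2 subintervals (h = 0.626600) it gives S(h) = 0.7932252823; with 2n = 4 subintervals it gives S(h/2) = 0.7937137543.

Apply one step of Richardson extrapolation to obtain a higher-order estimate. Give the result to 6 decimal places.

Order 4 gives 2^r = 16 and 2^r − 1 = 15.
2^4×A(h/2) = 12.6994200688; minus A(h) gives 11.9061947865.
Denominator 16 − 1 = 15.
(16×0.7937137543 − 0.7932252823)/(16 − 1) = 0.7937463191

0.793746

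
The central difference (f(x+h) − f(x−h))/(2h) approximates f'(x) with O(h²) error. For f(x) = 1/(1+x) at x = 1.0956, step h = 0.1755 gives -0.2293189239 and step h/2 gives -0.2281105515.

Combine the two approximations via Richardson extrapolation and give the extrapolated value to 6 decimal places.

-0.227708

Order 2 gives 2^r = 4 and 2^r − 1 = 3.
4*(-0.2281105515) − (-0.2293189239) = -0.6831232821
Divide by 2^2 − 1 = 3.
(4*(-0.2281105515) − (-0.2293189239))/(4 − 1) = -0.2277077607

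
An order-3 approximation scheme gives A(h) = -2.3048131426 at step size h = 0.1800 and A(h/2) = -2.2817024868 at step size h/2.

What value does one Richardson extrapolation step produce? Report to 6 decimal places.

-2.278401

Order 3 gives 2^r = 8 and 2^r − 1 = 7.
8 × (-2.2817024868) = -18.2536198944; subtract (-2.3048131426) → -15.9488067518
(8 × (-2.2817024868) − (-2.3048131426))/(8 − 1) = -2.2784009645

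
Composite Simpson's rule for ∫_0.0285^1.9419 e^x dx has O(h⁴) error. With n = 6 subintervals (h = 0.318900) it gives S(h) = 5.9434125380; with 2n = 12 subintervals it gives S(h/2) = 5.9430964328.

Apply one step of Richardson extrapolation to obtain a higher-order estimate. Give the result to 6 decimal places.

5.943075

Error is O(h^4); halving h shrinks it by 2^4 = 16.
Top: 16(5.9430964328) − (5.9434125380) = 89.1461303868
Divide by 2^4 − 1 = 15.
So the Richardson estimate is 5.9430753591.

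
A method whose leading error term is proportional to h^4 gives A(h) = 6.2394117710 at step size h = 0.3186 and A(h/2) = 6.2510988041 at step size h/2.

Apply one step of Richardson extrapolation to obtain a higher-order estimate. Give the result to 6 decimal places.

Leading term ∝ h^4; use weight 16 = 2^4.
16 × 6.2510988041 − 6.2394117710 = 93.7781690946
(16 × 6.2510988041 − 6.2394117710)/(16 − 1) = 6.2518779396

6.251878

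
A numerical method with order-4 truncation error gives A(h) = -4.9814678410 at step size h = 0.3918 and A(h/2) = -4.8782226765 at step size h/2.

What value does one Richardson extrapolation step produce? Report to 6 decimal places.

-4.871340

The method has order 4: 2^4 = 16.
Numerator 16*A(h/2) − A(h) = 16*(-4.8782226765) − (-4.9814678410) = -73.0700949830
Divide by 2^4 − 1 = 15.
R = (-73.0700949830)/15 = -4.8713396655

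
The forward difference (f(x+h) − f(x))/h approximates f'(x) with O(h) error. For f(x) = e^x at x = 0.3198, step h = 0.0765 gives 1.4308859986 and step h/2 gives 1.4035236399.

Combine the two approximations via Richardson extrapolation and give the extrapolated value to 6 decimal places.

Method order is 1; weight 2^1 = 2.
2 × 1.4035236399 = 2.8070472798; subtract 1.4308859986 → 1.3761612812
1.3761612812 ÷ 1 = 1.3761612812

1.376161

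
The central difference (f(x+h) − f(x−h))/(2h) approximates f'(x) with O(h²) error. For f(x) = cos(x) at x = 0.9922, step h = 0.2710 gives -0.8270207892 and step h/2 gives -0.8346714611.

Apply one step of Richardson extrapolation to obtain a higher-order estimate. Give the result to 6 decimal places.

-0.837222

r = 2: numerator weight 4, denominator 3.
Top: 4(-0.8346714611) − (-0.8270207892) = -2.5116650552
(-2.5116650552) ÷ 3 = -0.8372216851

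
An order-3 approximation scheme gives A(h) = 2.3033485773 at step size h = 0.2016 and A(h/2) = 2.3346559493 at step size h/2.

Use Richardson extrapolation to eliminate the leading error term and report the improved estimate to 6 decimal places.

2.339128

Order 3 gives 2^r = 8 and 2^r − 1 = 7.
8*2.3346559493 = 18.6772475944; subtract 2.3033485773 → 16.3738990171
(8*2.3346559493 − 2.3033485773)/(8 − 1) = 2.3391284310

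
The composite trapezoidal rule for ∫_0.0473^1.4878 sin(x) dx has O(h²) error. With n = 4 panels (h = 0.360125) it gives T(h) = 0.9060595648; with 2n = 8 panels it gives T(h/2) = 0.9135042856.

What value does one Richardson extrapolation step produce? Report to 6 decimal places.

0.915986

With r = 2 the leading error scales as h^2, so the weight is 2^2 = 4.
2^2*A(h/2) = 3.6540171424; minus A(h) gives 2.7479575776.
Extrapolated: 2.7479575776 / 3 = 0.9159858592
Correction |R − A(h/2)| = 2.482e-03; gap |A(h/2) − A(h)| = 7.445e-03.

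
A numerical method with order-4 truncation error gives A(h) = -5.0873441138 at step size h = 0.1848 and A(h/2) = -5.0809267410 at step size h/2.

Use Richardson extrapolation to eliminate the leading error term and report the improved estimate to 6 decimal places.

Leading term ∝ h^4; use weight 16 = 2^4.
Difference of the inputs: -5.0809267410 − (-5.0873441138) = 0.0064173728
Divide by 2^4 − 1 = 15: 0.0064173728/15 = 0.0004278249
R = A(h/2) + (A(h/2) − A(h))/15 = -5.0809267410 + 0.0004278249 = -5.0804989161

-5.080499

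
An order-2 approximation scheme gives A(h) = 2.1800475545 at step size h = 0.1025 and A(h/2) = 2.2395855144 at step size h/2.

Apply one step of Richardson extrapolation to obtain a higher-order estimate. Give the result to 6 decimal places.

Order 2 gives 2^r = 4 and 2^r − 1 = 3.
Numerator 4 × A(h/2) − A(h) = 4 × 2.2395855144 − 2.1800475545 = 6.7782945031
Divide by 2^2 − 1 = 3.
Result: 2.2594315010

2.259432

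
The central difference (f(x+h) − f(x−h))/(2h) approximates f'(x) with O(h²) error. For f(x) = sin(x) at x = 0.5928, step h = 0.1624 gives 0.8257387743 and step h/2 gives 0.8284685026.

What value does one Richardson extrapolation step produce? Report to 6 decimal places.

r = 2: numerator weight 4, denominator 3.
4·0.8284685026 − 0.8257387743 = 2.4881352361
R = 2.4881352361/3 = 0.8293784120

0.829378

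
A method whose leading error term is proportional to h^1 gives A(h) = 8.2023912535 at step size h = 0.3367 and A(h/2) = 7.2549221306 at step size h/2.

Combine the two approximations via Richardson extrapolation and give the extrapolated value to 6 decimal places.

Error is O(h^1); halving h shrinks it by 2^1 = 2.
Numerator 2·A(h/2) − A(h) = 2·7.2549221306 − 8.2023912535 = 6.3074530077
6.3074530077 ÷ 1 = 6.3074530077
Gap between inputs: 9.475e-01; correction applied: −0.9474691229.

6.307453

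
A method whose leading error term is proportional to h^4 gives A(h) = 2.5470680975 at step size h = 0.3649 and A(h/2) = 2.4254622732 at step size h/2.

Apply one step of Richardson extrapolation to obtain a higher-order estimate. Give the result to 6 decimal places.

2.417355

The method has order 4: 2^4 = 16.
Weighted: 38.8073963712 − 2.5470680975 = 36.2603282737
Divide by 2^4 − 1 = 15.
R = 36.2603282737/15 = 2.4173552182
Gap between inputs: 1.216e-01; correction applied: −0.0081070550.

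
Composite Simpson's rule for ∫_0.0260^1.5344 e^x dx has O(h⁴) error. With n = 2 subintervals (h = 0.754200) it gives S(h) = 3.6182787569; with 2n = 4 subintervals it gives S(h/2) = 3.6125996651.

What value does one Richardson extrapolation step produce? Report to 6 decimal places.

Leading term ∝ h^4; use weight 16 = 2^4.
Numerator 16 × A(h/2) − A(h) = 16 × 3.6125996651 − 3.6182787569 = 54.1833158847
R = 54.1833158847/15 = 3.6122210590

3.612221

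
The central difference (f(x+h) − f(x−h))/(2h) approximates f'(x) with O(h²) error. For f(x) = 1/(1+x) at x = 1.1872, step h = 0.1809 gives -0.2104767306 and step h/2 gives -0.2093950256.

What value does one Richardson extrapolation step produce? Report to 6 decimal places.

-0.209034

Method order is 2; weight 2^2 = 4.
Weighted: (-0.8375801024) − (-0.2104767306) = -0.6271033718
(-0.6271033718) ÷ 3 = -0.2090344573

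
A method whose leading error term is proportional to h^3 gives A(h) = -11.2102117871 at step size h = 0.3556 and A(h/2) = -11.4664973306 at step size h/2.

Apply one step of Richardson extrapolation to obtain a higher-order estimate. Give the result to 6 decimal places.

Method order is 3; weight 2^3 = 8.
Numerator 8·A(h/2) − A(h) = 8·(-11.4664973306) − (-11.2102117871) = -80.5217668577
Divide by 2^3 − 1 = 7.
R = (-80.5217668577)/7 = -11.5031095511
Correction |R − A(h/2)| = 3.661e-02; gap |A(h/2) − A(h)| = 2.563e-01.

-11.503110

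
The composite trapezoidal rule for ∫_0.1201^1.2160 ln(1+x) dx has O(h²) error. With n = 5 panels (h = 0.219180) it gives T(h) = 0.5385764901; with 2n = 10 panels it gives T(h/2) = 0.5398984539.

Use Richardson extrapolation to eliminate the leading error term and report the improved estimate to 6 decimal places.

With r = 2 the leading error scales as h^2, so the weight is 2^2 = 4.
4 × 0.5398984539 = 2.1595938156; 2.1595938156 − 0.5385764901 = 1.6210173255
R = 1.6210173255/3 = 0.5403391085

0.540339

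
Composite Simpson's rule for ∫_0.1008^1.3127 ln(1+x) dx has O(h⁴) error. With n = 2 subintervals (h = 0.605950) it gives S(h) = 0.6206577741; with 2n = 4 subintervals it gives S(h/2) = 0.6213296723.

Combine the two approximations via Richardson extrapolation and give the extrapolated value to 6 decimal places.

Order 4 gives 2^r = 16 and 2^r − 1 = 15.
2^4·A(h/2) = 9.9412747568; minus A(h) gives 9.3206169827.
Extrapolated: 9.3206169827 / 15 = 0.6213744655
Correction |R − A(h/2)| = 4.479e-05; gap |A(h/2) − A(h)| = 6.719e-04.

0.621374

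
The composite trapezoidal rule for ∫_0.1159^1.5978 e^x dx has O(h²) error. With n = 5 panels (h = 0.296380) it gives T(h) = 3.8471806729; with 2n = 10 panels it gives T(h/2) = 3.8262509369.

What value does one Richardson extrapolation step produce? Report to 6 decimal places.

The method has order 2: 2^2 = 4.
4*3.8262509369 = 15.3050037476; 15.3050037476 − 3.8471806729 = 11.4578230747
(4*3.8262509369 − 3.8471806729)/(4 − 1) = 3.8192743582
Shift from A(h/2): −0.0069765787.

3.819274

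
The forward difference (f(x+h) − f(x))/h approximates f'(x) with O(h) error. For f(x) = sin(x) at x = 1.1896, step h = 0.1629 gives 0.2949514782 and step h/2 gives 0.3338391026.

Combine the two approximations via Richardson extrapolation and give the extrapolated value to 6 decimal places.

0.372727

Order 1 gives 2^r = 2 and 2^r − 1 = 1.
Numerator 2·A(h/2) − A(h) = 2·0.3338391026 − 0.2949514782 = 0.3727267270
R = 0.3727267270/1 = 0.3727267270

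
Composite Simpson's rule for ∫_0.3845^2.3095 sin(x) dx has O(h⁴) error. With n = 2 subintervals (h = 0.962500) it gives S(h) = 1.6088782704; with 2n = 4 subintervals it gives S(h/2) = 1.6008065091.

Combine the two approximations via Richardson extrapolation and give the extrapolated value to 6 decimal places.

1.600268

Error is O(h^4); halving h shrinks it by 2^4 = 16.
Numerator 16·A(h/2) − A(h) = 16·1.6008065091 − 1.6088782704 = 24.0040258752
24.0040258752 ÷ 15 = 1.6002683917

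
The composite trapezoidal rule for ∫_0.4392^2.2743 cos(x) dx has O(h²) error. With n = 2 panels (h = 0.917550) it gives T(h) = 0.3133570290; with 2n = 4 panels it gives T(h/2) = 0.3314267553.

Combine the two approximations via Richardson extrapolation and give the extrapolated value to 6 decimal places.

Leading term ∝ h^2; use weight 4 = 2^2.
4*0.3314267553 − 0.3133570290 = 1.0123499922
1.0123499922 ÷ 3 = 0.3374499974

0.337450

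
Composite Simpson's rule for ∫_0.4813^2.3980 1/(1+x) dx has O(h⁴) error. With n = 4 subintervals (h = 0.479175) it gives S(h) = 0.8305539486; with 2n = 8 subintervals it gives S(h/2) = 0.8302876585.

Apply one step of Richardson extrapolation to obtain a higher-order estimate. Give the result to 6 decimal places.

r = 4, so 2^r = 16.
Weighted: 13.2846025360 − 0.8305539486 = 12.4540485874
Denominator 16 − 1 = 15.
So the Richardson estimate is 0.8302699058.

0.830270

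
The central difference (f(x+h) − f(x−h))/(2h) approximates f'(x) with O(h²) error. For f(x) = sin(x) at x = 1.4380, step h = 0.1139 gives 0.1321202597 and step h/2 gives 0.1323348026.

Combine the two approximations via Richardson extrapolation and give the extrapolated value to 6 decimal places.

With r = 2 the leading error scales as h^2, so the weight is 2^2 = 4.
4 × 0.1323348026 − 0.1321202597 = 0.3972189507
Denominator 4 − 1 = 3.
So the Richardson estimate is 0.1324063169.

0.132406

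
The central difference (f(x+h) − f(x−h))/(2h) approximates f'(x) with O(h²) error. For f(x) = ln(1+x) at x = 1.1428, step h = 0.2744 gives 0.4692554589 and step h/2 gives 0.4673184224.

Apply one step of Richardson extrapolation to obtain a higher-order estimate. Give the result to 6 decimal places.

With r = 2 the leading error scales as h^2, so the weight is 2^2 = 4.
4×0.4673184224 = 1.8692736896; subtract 0.4692554589 → 1.4000182307
R = 1.4000182307/3 = 0.4666727436
Shift from A(h/2): −0.0006456788.

0.466673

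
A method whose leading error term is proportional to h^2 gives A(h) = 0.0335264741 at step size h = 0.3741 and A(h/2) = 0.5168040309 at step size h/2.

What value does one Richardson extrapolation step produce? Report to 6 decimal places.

r = 2: numerator weight 4, denominator 3.
Top: 4(0.5168040309) − (0.0335264741) = 2.0336896495
Denominator 4 − 1 = 3.
R = 2.0336896495/3 = 0.6778965498

0.677897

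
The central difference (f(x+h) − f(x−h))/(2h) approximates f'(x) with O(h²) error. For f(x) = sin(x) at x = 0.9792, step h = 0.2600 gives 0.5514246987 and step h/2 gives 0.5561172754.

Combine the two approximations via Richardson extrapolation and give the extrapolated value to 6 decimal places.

0.557681

r = 2, so 2^r = 4.
4×0.5561172754 = 2.2244691016; subtract 0.5514246987 → 1.6730444029
Denominator 4 − 1 = 3.
So the Richardson estimate is 0.5576814676.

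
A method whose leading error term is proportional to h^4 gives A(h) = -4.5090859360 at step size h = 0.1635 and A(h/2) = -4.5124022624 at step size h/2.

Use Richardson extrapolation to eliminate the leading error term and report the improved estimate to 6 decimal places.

Error is O(h^4); halving h shrinks it by 2^4 = 16.
A(h/2) − A(h) = -4.5124022624 − (-4.5090859360) = -0.0033163264
Divide by 2^4 − 1 = 15: (-0.0033163264)/15 = -0.0002210884
R = A(h/2) + (A(h/2) − A(h))/15 = -4.5124022624 − 0.0002210884 = -4.5126233508

-4.512623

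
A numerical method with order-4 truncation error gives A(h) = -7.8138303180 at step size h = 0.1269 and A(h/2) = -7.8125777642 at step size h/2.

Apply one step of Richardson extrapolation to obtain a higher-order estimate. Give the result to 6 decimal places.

The method has order 4: 2^4 = 16.
16×(-7.8125777642) = -125.0012442272; (-125.0012442272) − (-7.8138303180) = -117.1874139092
Divide by 2^4 − 1 = 15.
(-117.1874139092) ÷ 15 = -7.8124942606
Shift from A(h/2): +0.0000835036.

-7.812494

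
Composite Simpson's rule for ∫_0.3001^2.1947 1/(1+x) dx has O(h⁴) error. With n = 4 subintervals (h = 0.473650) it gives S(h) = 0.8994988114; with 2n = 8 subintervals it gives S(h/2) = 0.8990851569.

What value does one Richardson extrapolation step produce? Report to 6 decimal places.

With r = 4 the leading error scales as h^4, so the weight is 2^4 = 16.
Difference of the inputs: 0.8990851569 − 0.8994988114 = -0.0004136545
Divide by 2^4 − 1 = 15: (-0.0004136545)/15 = -0.0000275770
R = 0.8990851569 − 0.0000275770 = 0.8990575799
Gap between inputs: 4.137e-04; correction applied: −0.0000275770.

0.899058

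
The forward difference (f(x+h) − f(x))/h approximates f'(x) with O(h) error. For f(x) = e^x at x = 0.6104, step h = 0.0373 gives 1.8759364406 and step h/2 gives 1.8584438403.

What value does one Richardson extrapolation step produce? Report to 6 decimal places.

Order 1 gives 2^r = 2 and 2^r − 1 = 1.
A(h/2) − A(h) = 1.8584438403 − 1.8759364406 = -0.0174926003
Divide by 2^1 − 1 = 1: (-0.0174926003)/1 = -0.0174926003
R = A(h/2) + (A(h/2) − A(h))/1 = 1.8584438403 − 0.0174926003 = 1.8409512400

1.840951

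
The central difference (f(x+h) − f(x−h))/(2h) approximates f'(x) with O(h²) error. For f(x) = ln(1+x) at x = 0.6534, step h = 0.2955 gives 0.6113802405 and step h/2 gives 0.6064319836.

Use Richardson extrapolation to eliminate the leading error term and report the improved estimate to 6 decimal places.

0.604783

The method has order 2: 2^2 = 4.
2^2*A(h/2) = 2.4257279344; minus A(h) gives 1.8143476939.
Denominator 4 − 1 = 3.
So the Richardson estimate is 0.6047825646.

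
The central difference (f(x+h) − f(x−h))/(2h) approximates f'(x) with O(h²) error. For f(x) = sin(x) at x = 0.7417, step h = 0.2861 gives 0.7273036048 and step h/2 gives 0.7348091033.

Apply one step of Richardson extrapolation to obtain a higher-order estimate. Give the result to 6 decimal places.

0.737311

r = 2: numerator weight 4, denominator 3.
4*0.7348091033 = 2.9392364132; 2.9392364132 − 0.7273036048 = 2.2119328084
Divide by 2^2 − 1 = 3.
R = 2.2119328084/3 = 0.7373109361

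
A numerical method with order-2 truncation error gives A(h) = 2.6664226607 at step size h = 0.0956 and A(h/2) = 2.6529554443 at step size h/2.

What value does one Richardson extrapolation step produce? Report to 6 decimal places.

2.648466

r = 2: numerator weight 4, denominator 3.
Top: 4(2.6529554443) − (2.6664226607) = 7.9453991165
(4·2.6529554443 − 2.6664226607)/(4 − 1) = 2.6484663722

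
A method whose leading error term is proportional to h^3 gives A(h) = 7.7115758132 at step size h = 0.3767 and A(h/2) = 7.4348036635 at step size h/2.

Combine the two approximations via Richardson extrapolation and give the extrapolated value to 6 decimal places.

7.395265

r = 3: numerator weight 8, denominator 7.
8·7.4348036635 − 7.7115758132 = 51.7668534948
R = 51.7668534948/7 = 7.3952647850
Gap between inputs: 2.768e-01; correction applied: −0.0395388785.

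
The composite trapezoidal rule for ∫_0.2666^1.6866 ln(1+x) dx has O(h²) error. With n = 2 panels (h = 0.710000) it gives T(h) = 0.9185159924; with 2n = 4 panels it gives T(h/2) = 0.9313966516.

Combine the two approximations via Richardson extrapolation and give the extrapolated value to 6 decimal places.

Error is O(h^2); halving h shrinks it by 2^2 = 4.
4×0.9313966516 = 3.7255866064; subtract 0.9185159924 → 2.8070706140
Divide by 2^2 − 1 = 3.
Result: 0.9356902047

0.935690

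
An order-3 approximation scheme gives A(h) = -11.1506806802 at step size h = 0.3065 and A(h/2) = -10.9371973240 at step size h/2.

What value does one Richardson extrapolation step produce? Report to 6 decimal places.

-10.906700

Order 3 gives 2^r = 8 and 2^r − 1 = 7.
Difference of the inputs: -10.9371973240 − (-11.1506806802) = 0.2134833562
Divide by 2^3 − 1 = 7: 0.2134833562/7 = 0.0304976223
R = -10.9371973240 + 0.0304976223 = -10.9066997017
Gap between inputs: 2.135e-01; correction applied: +0.0304976223.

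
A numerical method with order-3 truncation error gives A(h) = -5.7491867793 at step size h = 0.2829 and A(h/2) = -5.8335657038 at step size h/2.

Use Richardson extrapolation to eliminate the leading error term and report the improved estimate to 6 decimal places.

-5.845620

Error is O(h^3); halving h shrinks it by 2^3 = 8.
Top: 8(-5.8335657038) − (-5.7491867793) = -40.9193388511
Divide by 2^3 − 1 = 7.
Result: -5.8456198359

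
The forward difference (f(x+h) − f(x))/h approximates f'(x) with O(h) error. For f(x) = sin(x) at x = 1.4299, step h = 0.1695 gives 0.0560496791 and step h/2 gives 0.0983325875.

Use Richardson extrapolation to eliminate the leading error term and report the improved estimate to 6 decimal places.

0.140615

Error is O(h^1); halving h shrinks it by 2^1 = 2.
Weighted: 0.1966651750 − 0.0560496791 = 0.1406154959
0.1406154959 ÷ 1 = 0.1406154959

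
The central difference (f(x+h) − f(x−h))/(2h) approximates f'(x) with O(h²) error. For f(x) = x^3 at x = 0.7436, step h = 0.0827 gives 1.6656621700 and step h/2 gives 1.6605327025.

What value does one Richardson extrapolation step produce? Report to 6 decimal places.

With r = 2 the leading error scales as h^2, so the weight is 2^2 = 4.
Top: 4(1.6605327025) − (1.6656621700) = 4.9764686400
Denominator 4 − 1 = 3.
Extrapolated: 4.9764686400 / 3 = 1.6588228800
Gap between inputs: 5.129e-03; correction applied: −0.0017098225.

1.658823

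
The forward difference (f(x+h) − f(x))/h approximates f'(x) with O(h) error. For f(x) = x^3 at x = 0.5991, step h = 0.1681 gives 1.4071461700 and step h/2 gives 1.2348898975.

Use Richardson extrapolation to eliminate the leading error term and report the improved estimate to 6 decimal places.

With r = 1 the leading error scales as h^1, so the weight is 2^1 = 2.
Numerator 2*A(h/2) − A(h) = 2*1.2348898975 − 1.4071461700 = 1.0626336250
Denominator 2 − 1 = 1.
So the Richardson estimate is 1.0626336250.
Gap between inputs: 1.723e-01; correction applied: −0.1722562725.

1.062634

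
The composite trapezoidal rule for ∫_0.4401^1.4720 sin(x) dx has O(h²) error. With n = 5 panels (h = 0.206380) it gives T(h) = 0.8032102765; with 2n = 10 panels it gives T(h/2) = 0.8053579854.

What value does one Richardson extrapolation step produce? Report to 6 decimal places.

With r = 2 the leading error scales as h^2, so the weight is 2^2 = 4.
Weighted: 3.2214319416 − 0.8032102765 = 2.4182216651
Extrapolated: 2.4182216651 / 3 = 0.8060738884
Correction |R − A(h/2)| = 7.159e-04; gap |A(h/2) − A(h)| = 2.148e-03.

0.806074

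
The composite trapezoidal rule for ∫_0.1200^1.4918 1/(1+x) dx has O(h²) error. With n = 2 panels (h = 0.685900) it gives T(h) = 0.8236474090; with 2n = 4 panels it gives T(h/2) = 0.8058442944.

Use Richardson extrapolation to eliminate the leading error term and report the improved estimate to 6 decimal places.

0.799910

Error is O(h^2); halving h shrinks it by 2^2 = 4.
Top: 4(0.8058442944) − (0.8236474090) = 2.3997297686
R = 2.3997297686/3 = 0.7999099229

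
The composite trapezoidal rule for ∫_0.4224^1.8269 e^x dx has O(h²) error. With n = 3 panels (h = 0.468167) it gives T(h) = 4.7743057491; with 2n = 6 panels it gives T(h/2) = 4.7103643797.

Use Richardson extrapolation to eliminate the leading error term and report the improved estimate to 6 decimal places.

4.689051

r = 2: numerator weight 4, denominator 3.
4·4.7103643797 = 18.8414575188; subtract 4.7743057491 → 14.0671517697
R = 14.0671517697/3 = 4.6890505899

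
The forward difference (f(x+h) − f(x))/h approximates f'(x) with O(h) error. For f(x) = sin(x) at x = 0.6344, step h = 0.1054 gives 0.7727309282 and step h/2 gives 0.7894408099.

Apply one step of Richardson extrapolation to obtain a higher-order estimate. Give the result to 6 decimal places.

0.806151

With r = 1 the leading error scales as h^1, so the weight is 2^1 = 2.
Numerator 2*A(h/2) − A(h) = 2*0.7894408099 − 0.7727309282 = 0.8061506916
Denominator 2 − 1 = 1.
(2*0.7894408099 − 0.7727309282)/(2 − 1) = 0.8061506916
Correction |R − A(h/2)| = 1.671e-02; gap |A(h/2) − A(h)| = 1.671e-02.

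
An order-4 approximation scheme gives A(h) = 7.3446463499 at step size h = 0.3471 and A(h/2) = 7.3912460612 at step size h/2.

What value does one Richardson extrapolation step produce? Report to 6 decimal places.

Order 4 gives 2^r = 16 and 2^r − 1 = 15.
16*7.3912460612 = 118.2599369792; 118.2599369792 − 7.3446463499 = 110.9152906293
(16*7.3912460612 − 7.3446463499)/(16 − 1) = 7.3943527086

7.394353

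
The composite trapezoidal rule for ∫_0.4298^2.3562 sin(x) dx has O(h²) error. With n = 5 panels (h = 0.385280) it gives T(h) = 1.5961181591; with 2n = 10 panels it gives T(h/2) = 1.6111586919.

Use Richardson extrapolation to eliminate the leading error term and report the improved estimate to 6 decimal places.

With r = 2 the leading error scales as h^2, so the weight is 2^2 = 4.
Weighted: 6.4446347676 − 1.5961181591 = 4.8485166085
4.8485166085 ÷ 3 = 1.6161722028
Correction |R − A(h/2)| = 5.014e-03; gap |A(h/2) − A(h)| = 1.504e-02.

1.616172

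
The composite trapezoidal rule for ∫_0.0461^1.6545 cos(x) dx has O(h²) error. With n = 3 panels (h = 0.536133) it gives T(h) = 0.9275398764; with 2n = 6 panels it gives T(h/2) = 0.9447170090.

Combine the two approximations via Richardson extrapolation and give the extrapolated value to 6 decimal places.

0.950443

With r = 2 the leading error scales as h^2, so the weight is 2^2 = 4.
Top: 4(0.9447170090) − (0.9275398764) = 2.8513281596
Divide by 2^2 − 1 = 3.
2.8513281596 ÷ 3 = 0.9504427199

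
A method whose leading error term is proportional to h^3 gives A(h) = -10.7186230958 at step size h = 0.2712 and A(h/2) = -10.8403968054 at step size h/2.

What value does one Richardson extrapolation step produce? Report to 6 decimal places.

The method has order 3: 2^3 = 8.
A(h/2) − A(h) = -10.8403968054 − (-10.7186230958) = -0.1217737096
Correction (A(h/2) − A(h))/(8 − 1) = (-0.1217737096)/7 = -0.0173962442
R = A(h/2) + (A(h/2) − A(h))/7 = -10.8403968054 − 0.0173962442 = -10.8577930496

-10.857793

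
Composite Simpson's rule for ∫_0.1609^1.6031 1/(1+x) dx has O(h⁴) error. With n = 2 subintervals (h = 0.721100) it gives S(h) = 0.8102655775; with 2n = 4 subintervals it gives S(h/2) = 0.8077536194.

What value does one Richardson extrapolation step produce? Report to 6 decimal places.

r = 4: numerator weight 16, denominator 15.
Top: 16(0.8077536194) − (0.8102655775) = 12.1137923329
12.1137923329 ÷ 15 = 0.8075861555

0.807586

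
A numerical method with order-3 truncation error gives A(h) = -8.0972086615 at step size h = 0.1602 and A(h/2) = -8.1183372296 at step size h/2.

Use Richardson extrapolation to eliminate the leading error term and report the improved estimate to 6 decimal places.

-8.121356

The method has order 3: 2^3 = 8.
8×(-8.1183372296) − (-8.0972086615) = -56.8494891753
Divide by 2^3 − 1 = 7.
So the Richardson estimate is -8.1213555965.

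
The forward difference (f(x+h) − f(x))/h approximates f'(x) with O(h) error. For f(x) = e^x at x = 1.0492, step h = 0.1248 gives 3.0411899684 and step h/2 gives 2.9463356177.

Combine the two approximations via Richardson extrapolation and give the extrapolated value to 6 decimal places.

2.851481

Error is O(h^1); halving h shrinks it by 2^1 = 2.
Top: 2(2.9463356177) − (3.0411899684) = 2.8514812670
Divide by 2^1 − 1 = 1.
(2 × 2.9463356177 − 3.0411899684)/(2 − 1) = 2.8514812670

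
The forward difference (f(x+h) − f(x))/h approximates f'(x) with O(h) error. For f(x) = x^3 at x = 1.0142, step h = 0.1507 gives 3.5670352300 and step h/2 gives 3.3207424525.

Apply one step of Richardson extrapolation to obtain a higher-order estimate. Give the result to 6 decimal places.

Error is O(h^1); halving h shrinks it by 2^1 = 2.
2·3.3207424525 − 3.5670352300 = 3.0744496750
Denominator 2 − 1 = 1.
So the Richardson estimate is 3.0744496750.
Gap between inputs: 2.463e-01; correction applied: −0.2462927775.

3.074450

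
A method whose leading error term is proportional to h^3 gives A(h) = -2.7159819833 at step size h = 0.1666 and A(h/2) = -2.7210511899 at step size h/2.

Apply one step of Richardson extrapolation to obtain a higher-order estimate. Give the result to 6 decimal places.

r = 3: numerator weight 8, denominator 7.
Weighted: (-21.7684095192) − (-2.7159819833) = -19.0524275359
Denominator 8 − 1 = 7.
So the Richardson estimate is -2.7217753623.
Correction |R − A(h/2)| = 7.242e-04; gap |A(h/2) − A(h)| = 5.069e-03.

-2.721775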